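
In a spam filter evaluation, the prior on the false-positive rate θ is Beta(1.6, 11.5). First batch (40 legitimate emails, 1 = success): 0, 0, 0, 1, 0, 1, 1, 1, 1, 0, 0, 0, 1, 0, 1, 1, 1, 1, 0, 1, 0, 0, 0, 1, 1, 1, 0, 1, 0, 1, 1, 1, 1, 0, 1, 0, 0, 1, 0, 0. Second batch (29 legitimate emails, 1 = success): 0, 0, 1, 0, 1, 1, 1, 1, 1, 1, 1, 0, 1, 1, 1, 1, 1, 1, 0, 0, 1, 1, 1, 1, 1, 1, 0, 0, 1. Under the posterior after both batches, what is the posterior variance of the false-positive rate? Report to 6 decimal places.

0.002997

The Beta prior is conjugate to a Binomial/Bernoulli likelihood; the update adds successes to α and failures to β.
After batch 1: Beta(1.6+21, 11.5+19) = Beta(22.6, 30.5).
After batch 2: Beta(22.6+21, 30.5+8) = Beta(43.6, 38.5).
Var = αβ/((α+β)²(α+β+1)) = 43.6·38.5/(82.1²·83.1) = 0.002997.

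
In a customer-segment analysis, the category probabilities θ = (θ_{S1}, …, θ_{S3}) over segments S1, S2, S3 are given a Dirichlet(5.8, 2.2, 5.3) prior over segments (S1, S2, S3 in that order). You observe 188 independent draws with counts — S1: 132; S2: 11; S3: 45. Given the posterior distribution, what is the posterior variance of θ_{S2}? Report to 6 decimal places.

0.000303

The Dirichlet prior is conjugate to the Multinomial likelihood: each posterior αⱼ = prior αⱼ + observed count nⱼ.
Posterior concentration: (137.8, 13.2, 50.3), total = 201.3.
Var[θ_j] = α_j(Σα−α_j)/((Σα)²(Σα+1)) = 13.2·188.1/(201.3²·202.3) = 0.000303.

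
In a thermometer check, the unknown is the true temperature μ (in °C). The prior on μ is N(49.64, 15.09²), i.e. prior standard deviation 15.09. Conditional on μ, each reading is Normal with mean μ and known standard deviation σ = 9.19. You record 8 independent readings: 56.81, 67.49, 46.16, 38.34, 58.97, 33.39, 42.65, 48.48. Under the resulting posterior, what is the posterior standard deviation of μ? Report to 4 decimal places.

3.1764

For Normal data with known variance σ², a Normal(μ₀, σ₀²) prior on μ is conjugate. Posterior precision = 1/σ₀² + n/σ²; posterior mean is the precision-weighted average of μ₀ and x̄.
σ₀² = 15.09² = 227.7081, σ² = 9.19² = 84.4561; σ² + n·σ₀² = 84.4561 + 8·227.7081 = 1906.1209.
Posterior precision = 1/σ₀² + n/σ² = 1/227.7081 + 8/84.4561 = (σ² + n·σ₀²)/(σ₀²σ²) = 1906.1209/(227.7081·84.4561); posterior variance σₙ² = σ₀²σ²/(σ² + n·σ₀²) = 227.7081·84.4561/1906.1209 = 10.089254.
Posterior SD = √σₙ² = √(227.7081·84.4561/1906.1209) = 3.1764.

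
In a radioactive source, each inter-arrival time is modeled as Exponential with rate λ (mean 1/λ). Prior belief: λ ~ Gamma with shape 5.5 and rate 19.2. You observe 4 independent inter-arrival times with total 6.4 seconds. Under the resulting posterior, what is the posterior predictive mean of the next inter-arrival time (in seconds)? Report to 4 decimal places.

With a Gamma(shape α, rate β) prior on the exponential rate λ, the posterior after n observations with total T = Σxᵢ is Gamma(α+n, β+T).
Posterior: Gamma(5.5+4, 19.2+6.4) = Gamma(9.5, 25.6).
The predictive distribution for the next observation is Lomax; its mean is β/(α−1) = 25.6/8.5 = 3.0118.

3.0118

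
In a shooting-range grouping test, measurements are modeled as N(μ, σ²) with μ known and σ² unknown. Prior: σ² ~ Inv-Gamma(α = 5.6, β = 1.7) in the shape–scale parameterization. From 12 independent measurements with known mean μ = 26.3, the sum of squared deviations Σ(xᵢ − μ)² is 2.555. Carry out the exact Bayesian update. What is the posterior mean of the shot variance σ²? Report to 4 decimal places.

With known mean μ and an Inverse-Gamma(α, β) prior on σ², the Normal likelihood is conjugate: posterior is Inv-Gamma(α + n/2, β + Σ(xᵢ−μ)²/2).
Posterior: Inv-Gamma(5.6 + 12/2, 1.7 + 2.555/2) = Inv-Gamma(11.60, 2.9775).
E[σ²|data] = β/(α−1) = 2.9775/10.60 = 0.2809.

0.2809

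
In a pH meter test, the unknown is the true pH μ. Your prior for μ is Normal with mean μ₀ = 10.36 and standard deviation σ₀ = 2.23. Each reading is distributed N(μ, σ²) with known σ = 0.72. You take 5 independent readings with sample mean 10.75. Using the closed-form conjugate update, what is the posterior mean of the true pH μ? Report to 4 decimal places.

For Normal data with known variance σ², a Normal(μ₀, σ₀²) prior on μ is conjugate. Posterior precision = 1/σ₀² + n/σ²; posterior mean is the precision-weighted average of μ₀ and x̄.
n·x̄ = 5·10.75 = 53.75.
σ₀² = 2.23² = 4.9729, σ² = 0.72² = 0.5184; σ² + n·σ₀² = 0.5184 + 5·4.9729 = 25.3829.
Posterior mean = (μ₀/σ₀² + n·x̄/σ²)/(1/σ₀² + n/σ²) = (σ²·μ₀ + σ₀²·n·x̄)/(σ² + n·σ₀²) = (0.5184·10.36 + 4.9729·53.75)/25.3829 = 272.663999/25.3829 = 10.7420.

10.7420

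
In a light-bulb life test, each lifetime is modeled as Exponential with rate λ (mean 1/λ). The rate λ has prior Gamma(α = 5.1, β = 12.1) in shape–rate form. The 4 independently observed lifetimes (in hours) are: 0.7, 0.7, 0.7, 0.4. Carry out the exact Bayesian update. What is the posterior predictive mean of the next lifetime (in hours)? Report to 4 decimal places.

With a Gamma(shape α, rate β) prior on the exponential rate λ, the posterior after n observations with total T = Σxᵢ is Gamma(α+n, β+T).
Sum of observations T = 2.5 hours; n = 4.
Posterior: Gamma(5.1+4, 12.1+2.5) = Gamma(9.1, 14.6).
The predictive distribution for the next observation is Lomax; its mean is β/(α−1) = 14.6/8.1 = 1.8025.

1.8025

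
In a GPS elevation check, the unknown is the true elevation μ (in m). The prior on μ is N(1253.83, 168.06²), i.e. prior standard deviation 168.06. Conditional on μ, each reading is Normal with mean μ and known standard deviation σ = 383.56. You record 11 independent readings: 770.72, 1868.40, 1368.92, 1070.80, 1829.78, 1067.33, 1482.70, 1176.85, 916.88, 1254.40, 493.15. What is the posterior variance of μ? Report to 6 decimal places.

For Normal data with known variance σ², a Normal(μ₀, σ₀²) prior on μ is conjugate. Posterior precision = 1/σ₀² + n/σ²; posterior mean is the precision-weighted average of μ₀ and x̄.
σ₀² = 168.06² = 28244.1636, σ² = 383.56² = 147118.2736; σ² + n·σ₀² = 147118.2736 + 11·28244.1636 = 457804.0732.
Posterior precision = 1/σ₀² + n/σ² = 1/28244.1636 + 11/147118.2736 = (σ² + n·σ₀²)/(σ₀²σ²) = 457804.0732/(28244.1636·147118.2736); posterior variance σₙ² = σ₀²σ²/(σ² + n·σ₀²) = 28244.1636·147118.2736/457804.0732 = 9076.443027.

9076.443027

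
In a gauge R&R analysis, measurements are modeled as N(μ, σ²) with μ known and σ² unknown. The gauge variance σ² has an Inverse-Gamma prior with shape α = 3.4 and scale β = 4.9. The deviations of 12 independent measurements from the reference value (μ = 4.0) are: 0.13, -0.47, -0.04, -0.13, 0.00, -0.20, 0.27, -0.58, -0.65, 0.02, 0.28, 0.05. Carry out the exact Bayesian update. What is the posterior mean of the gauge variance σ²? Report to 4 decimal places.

With known mean μ and an Inverse-Gamma(α, β) prior on σ², the Normal likelihood is conjugate: posterior is Inv-Gamma(α + n/2, β + Σ(xᵢ−μ)²/2).
Σ(xᵢ−μ)² = (0.13)² + (-0.47)² + (-0.04)² + (-0.13)² + (0.00)² + (-0.20)² + (0.27)² + (-0.58)² + (-0.65)² + (0.02)² + (0.28)² + (0.05)² = 1.2094.
Posterior: Inv-Gamma(3.4 + 12/2, 4.9 + 1.2094/2) = Inv-Gamma(9.40, 5.50470).
E[σ²|data] = β/(α−1) = 5.50470/8.40 = 0.6553.

0.6553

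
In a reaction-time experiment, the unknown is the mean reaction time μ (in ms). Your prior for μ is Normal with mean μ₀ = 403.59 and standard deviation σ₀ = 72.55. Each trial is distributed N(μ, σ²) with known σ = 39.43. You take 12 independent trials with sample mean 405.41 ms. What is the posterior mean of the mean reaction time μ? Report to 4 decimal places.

For Normal data with known variance σ², a Normal(μ₀, σ₀²) prior on μ is conjugate. Posterior precision = 1/σ₀² + n/σ²; posterior mean is the precision-weighted average of μ₀ and x̄.
n·x̄ = 12·405.41 = 4864.92.
σ₀² = 72.55² = 5263.5025, σ² = 39.43² = 1554.7249; σ² + n·σ₀² = 1554.7249 + 12·5263.5025 = 64716.7549.
Posterior mean = (μ₀/σ₀² + n·x̄/σ²)/(1/σ₀² + n/σ²) = (σ²·μ₀ + σ₀²·n·x̄)/(σ² + n·σ₀²) = (1554.7249·403.59 + 5263.5025·4864.92)/64716.7549 = 26233990.004691/64716.7549 = 405.3663.

405.3663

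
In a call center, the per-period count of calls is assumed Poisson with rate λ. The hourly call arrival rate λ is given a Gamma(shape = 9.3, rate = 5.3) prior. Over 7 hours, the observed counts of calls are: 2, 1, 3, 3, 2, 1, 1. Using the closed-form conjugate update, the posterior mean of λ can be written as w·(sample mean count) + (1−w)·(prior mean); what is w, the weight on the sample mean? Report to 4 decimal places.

0.5691

With a Gamma(shape α, rate β) prior, the Poisson likelihood is conjugate: the posterior is Gamma(α + ΣXᵢ, β + n).
Posterior mean = (α₀+S)/(β₀+n) = [n/(β₀+n)]·(S/n) + [β₀/(β₀+n)]·(α₀/β₀), so only n and β₀ enter the weight.
Weight on data w = n/(β₀+n) = 7/(5.3+7) = 7/12.3 = 0.5691.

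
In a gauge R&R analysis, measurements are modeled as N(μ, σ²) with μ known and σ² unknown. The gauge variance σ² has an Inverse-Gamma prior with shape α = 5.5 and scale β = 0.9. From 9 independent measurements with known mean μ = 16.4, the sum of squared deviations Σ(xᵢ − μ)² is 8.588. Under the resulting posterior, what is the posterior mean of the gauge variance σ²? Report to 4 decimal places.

With known mean μ and an Inverse-Gamma(α, β) prior on σ², the Normal likelihood is conjugate: posterior is Inv-Gamma(α + n/2, β + Σ(xᵢ−μ)²/2).
Posterior: Inv-Gamma(5.5 + 9/2, 0.9 + 8.588/2) = Inv-Gamma(10.00, 5.1940).
E[σ²|data] = β/(α−1) = 5.1940/9.00 = 0.5771.

0.5771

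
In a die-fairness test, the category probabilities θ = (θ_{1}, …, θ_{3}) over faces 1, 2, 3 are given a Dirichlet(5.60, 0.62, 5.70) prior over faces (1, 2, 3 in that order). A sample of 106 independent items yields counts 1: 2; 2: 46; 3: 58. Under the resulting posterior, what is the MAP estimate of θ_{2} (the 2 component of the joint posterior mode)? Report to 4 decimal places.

0.3970

The Dirichlet prior is conjugate to the Multinomial likelihood: each posterior αⱼ = prior αⱼ + observed count nⱼ.
Posterior concentration: (7.60, 46.62, 63.70), total = 117.92.
Joint mode component: (α_{2}−1)/(Σα−K) = 45.62/114.92 = 0.3970.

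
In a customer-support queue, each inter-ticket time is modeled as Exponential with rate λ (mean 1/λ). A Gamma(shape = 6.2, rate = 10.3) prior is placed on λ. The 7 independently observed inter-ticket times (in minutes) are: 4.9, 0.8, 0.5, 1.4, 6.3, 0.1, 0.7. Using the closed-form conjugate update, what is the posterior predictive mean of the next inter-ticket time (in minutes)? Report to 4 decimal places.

With a Gamma(shape α, rate β) prior on the exponential rate λ, the posterior after n observations with total T = Σxᵢ is Gamma(α+n, β+T).
Sum of observations T = 14.7 minutes; n = 7.
Posterior: Gamma(6.2+7, 10.3+14.7) = Gamma(13.2, 25.0).
The predictive distribution for the next observation is Lomax; its mean is β/(α−1) = 25.0/12.2 = 2.0492.

2.0492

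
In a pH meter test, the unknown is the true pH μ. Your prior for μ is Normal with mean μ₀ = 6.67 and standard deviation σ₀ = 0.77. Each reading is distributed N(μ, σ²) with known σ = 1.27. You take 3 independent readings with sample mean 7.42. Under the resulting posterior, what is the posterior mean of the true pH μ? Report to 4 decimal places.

7.0633

For Normal data with known variance σ², a Normal(μ₀, σ₀²) prior on μ is conjugate. Posterior precision = 1/σ₀² + n/σ²; posterior mean is the precision-weighted average of μ₀ and x̄.
n·x̄ = 3·7.42 = 22.26.
σ₀² = 0.77² = 0.5929, σ² = 1.27² = 1.6129; σ² + n·σ₀² = 1.6129 + 3·0.5929 = 3.3916.
Posterior mean = (μ₀/σ₀² + n·x̄/σ²)/(1/σ₀² + n/σ²) = (σ²·μ₀ + σ₀²·n·x̄)/(σ² + n·σ₀²) = (1.6129·6.67 + 0.5929·22.26)/3.3916 = 23.955997/3.3916 = 7.0633.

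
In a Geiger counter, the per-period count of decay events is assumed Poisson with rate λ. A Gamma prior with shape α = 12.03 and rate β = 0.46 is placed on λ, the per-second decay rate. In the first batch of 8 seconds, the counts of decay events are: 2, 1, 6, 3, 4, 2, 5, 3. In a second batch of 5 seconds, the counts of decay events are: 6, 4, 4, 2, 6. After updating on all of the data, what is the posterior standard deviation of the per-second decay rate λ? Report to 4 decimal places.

0.5756

With a Gamma(shape α, rate β) prior, the Poisson likelihood is conjugate: the posterior is Gamma(α + ΣXᵢ, β + n).
Batch 1: sum of counts S = 26 over n = 8 seconds.
After batch 1: Gamma(α+S, β+n) = Gamma(12.03+26, 0.46+8) = Gamma(38.03, 8.46).
Batch 2: sum of counts S = 22 over n = 5 seconds.
After batch 2: Gamma(α+S, β+n) = Gamma(38.03+22, 8.46+5) = Gamma(60.03, 13.46).
SD = √α/β = √60.03/13.46 = 0.5756.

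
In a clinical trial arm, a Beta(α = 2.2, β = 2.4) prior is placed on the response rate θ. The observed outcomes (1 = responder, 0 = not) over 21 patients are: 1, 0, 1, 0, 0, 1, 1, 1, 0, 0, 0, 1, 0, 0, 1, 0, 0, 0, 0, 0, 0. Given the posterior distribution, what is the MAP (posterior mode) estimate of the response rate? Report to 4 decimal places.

0.3475

The Beta prior is conjugate to a Binomial/Bernoulli likelihood; the update adds successes to α and failures to β.
Posterior: Beta(α+k, β+n−k) = Beta(2.2+7, 2.4+14) = Beta(9.2, 16.4).
Mode of Beta(a,b) for a,b>1 is (a−1)/(a+b−2) = 8.2/23.6 = 0.3475.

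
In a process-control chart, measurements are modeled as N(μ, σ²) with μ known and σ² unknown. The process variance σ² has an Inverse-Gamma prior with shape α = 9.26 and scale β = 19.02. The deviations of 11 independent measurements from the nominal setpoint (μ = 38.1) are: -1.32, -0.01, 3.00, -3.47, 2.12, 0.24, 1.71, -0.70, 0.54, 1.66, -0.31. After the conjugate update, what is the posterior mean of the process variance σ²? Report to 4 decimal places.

2.6138

With known mean μ and an Inverse-Gamma(α, β) prior on σ², the Normal likelihood is conjugate: posterior is Inv-Gamma(α + n/2, β + Σ(xᵢ−μ)²/2).
Σ(xᵢ−μ)² = (-1.32)² + (-0.01)² + (3.00)² + (-3.47)² + (2.12)² + (0.24)² + (1.71)² + (-0.70)² + (0.54)² + (1.66)² + (-0.31)² = 33.8928.
Posterior: Inv-Gamma(9.26 + 11/2, 19.02 + 33.8928/2) = Inv-Gamma(14.76, 35.96640).
E[σ²|data] = β/(α−1) = 35.96640/13.76 = 2.6138.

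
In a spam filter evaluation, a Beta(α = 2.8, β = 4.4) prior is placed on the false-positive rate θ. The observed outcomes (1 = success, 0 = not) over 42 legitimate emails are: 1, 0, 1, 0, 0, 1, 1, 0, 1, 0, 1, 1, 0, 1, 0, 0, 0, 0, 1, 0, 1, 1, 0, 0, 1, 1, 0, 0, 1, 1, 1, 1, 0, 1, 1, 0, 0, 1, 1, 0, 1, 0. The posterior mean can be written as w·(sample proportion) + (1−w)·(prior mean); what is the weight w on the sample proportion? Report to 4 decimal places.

The Beta prior is conjugate to a Binomial/Bernoulli likelihood; the update adds successes to α and failures to β.
Posterior mean = (α₀+k)/(α₀+β₀+n) = [n/(α₀+β₀+n)]·(k/n) + [(α₀+β₀)/(α₀+β₀+n)]·α₀/(α₀+β₀), so only n and the prior enter the weight.
The weight on the data is w = n/(α₀+β₀+n) = 42/(2.8+4.4+42) = 42/49.2 = 0.8537.

0.8537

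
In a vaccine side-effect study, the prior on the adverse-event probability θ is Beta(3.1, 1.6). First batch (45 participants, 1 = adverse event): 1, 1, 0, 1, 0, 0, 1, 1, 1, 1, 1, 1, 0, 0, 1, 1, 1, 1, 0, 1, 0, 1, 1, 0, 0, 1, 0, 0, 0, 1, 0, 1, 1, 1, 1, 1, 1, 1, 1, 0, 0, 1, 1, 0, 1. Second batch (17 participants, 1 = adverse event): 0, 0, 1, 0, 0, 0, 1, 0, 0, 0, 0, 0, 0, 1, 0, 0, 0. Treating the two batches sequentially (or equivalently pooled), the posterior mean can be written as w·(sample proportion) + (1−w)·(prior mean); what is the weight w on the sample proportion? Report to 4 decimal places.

The Beta prior is conjugate to a Binomial/Bernoulli likelihood; the update adds successes to α and failures to β.
Total number of participants: n = 45 + 17 = 62.
Posterior mean = (α₀+k)/(α₀+β₀+n) = [n/(α₀+β₀+n)]·(k/n) + [(α₀+β₀)/(α₀+β₀+n)]·α₀/(α₀+β₀), so only n and the prior enter the weight.
The weight on the data is w = n/(α₀+β₀+n) = 62/(3.1+1.6+62) = 62/66.7 = 0.9295.

0.9295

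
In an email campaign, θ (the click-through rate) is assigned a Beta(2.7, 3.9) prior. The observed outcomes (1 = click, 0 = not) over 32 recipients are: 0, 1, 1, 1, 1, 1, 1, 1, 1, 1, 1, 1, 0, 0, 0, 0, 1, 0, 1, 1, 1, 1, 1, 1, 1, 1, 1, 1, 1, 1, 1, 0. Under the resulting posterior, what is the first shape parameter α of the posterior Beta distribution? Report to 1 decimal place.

27.7

The Beta prior is conjugate to a Binomial/Bernoulli likelihood; the update adds successes to α and failures to β.
Posterior: Beta(α+k, β+n−k) = Beta(2.7+25, 3.9+7) = Beta(27.7, 10.9).
Posterior α = 27.7.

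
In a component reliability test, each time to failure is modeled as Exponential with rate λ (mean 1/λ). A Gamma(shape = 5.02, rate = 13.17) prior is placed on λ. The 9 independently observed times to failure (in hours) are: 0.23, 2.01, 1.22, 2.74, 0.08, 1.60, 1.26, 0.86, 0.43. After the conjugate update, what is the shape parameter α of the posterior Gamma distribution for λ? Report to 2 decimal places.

With a Gamma(shape α, rate β) prior on the exponential rate λ, the posterior after n observations with total T = Σxᵢ is Gamma(α+n, β+T).
Sum of observations T = 10.43 hours; n = 9.
Posterior: Gamma(5.02+9, 13.17+10.43) = Gamma(14.02, 23.60).
Posterior α = 14.02.

14.02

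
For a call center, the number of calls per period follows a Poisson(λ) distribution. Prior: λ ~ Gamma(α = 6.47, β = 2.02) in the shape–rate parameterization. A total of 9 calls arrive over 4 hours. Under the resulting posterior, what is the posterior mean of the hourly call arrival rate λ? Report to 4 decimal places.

With a Gamma(shape α, rate β) prior, the Poisson likelihood is conjugate: the posterior is Gamma(α + ΣXᵢ, β + n).
Posterior: Gamma(α+S, β+n) = Gamma(6.47+9, 2.02+4) = Gamma(15.47, 6.02).
Posterior mean = α/β = 15.47/6.02 = 2.5698.

2.5698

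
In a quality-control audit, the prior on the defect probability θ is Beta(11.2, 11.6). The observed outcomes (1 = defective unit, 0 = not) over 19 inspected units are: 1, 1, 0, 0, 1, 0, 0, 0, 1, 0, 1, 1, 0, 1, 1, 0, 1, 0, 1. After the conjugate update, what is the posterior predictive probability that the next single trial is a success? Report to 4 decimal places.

The Beta prior is conjugate to a Binomial/Bernoulli likelihood; the update adds successes to α and failures to β.
Posterior: Beta(α+k, β+n−k) = Beta(11.2+10, 11.6+9) = Beta(21.2, 20.6).
For a single future Bernoulli trial, P(success | data) = α/(α+β) = 0.5072.

0.5072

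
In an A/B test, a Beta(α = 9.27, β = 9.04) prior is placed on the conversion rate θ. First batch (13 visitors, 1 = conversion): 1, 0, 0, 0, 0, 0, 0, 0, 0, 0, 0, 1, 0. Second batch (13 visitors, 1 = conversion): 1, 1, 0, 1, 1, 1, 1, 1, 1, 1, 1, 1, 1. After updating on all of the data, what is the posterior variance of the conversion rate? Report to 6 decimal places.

0.005504

The Beta prior is conjugate to a Binomial/Bernoulli likelihood; the update adds successes to α and failures to β.
After batch 1: Beta(9.27+2, 9.04+11) = Beta(11.27, 20.04).
After batch 2: Beta(11.27+12, 20.04+1) = Beta(23.27, 21.04).
Var = αβ/((α+β)²(α+β+1)) = 23.27·21.04/(44.31²·45.31) = 0.005504.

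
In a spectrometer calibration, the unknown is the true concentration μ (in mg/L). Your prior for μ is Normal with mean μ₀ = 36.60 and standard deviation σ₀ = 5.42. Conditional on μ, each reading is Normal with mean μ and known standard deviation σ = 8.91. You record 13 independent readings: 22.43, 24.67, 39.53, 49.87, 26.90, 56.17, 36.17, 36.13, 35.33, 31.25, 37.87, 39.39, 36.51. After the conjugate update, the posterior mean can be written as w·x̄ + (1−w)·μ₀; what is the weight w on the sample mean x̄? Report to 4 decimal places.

For Normal data with known variance σ², a Normal(μ₀, σ₀²) prior on μ is conjugate. Posterior precision = 1/σ₀² + n/σ²; posterior mean is the precision-weighted average of μ₀ and x̄.
σ₀² = 5.42² = 29.3764, σ² = 8.91² = 79.3881. Prior precision 1/σ₀² = 1/29.3764; data precision n/σ² = 13/79.3881.
w = (n/σ²)/(1/σ₀² + n/σ²) = n·σ₀²/(σ² + n·σ₀²) = 13·29.3764/(79.3881 + 13·29.3764) = 381.8932/461.2813 = 0.8279.

0.8279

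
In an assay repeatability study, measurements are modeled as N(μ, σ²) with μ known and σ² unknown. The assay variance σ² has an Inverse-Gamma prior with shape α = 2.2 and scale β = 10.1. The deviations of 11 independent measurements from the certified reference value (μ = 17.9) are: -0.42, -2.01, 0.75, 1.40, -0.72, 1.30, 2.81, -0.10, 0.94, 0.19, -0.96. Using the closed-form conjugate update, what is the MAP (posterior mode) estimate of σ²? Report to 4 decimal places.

With known mean μ and an Inverse-Gamma(α, β) prior on σ², the Normal likelihood is conjugate: posterior is Inv-Gamma(α + n/2, β + Σ(xᵢ−μ)²/2).
Σ(xᵢ−μ)² = (-0.42)² + (-2.01)² + (0.75)² + (1.40)² + (-0.72)² + (1.30)² + (2.81)² + (-0.10)² + (0.94)² + (0.19)² + (-0.96)² = 18.6948.
Posterior: Inv-Gamma(2.2 + 11/2, 10.1 + 18.6948/2) = Inv-Gamma(7.70, 19.44740).
Mode = β/(α+1) = 19.44740/8.70 = 2.2353.

2.2353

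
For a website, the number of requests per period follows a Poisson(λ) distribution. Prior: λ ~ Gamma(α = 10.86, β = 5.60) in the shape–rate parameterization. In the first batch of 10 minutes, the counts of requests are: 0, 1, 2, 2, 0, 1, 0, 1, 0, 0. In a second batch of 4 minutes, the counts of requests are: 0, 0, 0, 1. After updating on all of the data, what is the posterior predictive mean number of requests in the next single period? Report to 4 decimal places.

With a Gamma(shape α, rate β) prior, the Poisson likelihood is conjugate: the posterior is Gamma(α + ΣXᵢ, β + n).
Batch 1: sum of counts S = 7 over n = 10 minutes.
After batch 1: Gamma(α+S, β+n) = Gamma(10.86+7, 5.60+10) = Gamma(17.86, 15.60).
Batch 2: sum of counts S = 1 over n = 4 minutes.
After batch 2: Gamma(α+S, β+n) = Gamma(17.86+1, 15.60+4) = Gamma(18.86, 19.60).
The predictive distribution for one future period is NegBinom with mean α/β = 0.9622.

0.9622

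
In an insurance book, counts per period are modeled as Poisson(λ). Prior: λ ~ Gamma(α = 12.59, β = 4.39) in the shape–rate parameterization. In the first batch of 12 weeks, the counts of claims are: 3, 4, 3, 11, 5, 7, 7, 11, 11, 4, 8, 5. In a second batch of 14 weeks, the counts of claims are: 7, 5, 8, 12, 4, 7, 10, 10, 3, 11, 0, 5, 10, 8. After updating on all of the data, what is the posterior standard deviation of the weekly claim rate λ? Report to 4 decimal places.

With a Gamma(shape α, rate β) prior, the Poisson likelihood is conjugate: the posterior is Gamma(α + ΣXᵢ, β + n).
Batch 1: sum of counts S = 79 over n = 12 weeks.
After batch 1: Gamma(α+S, β+n) = Gamma(12.59+79, 4.39+12) = Gamma(91.59, 16.39).
Batch 2: sum of counts S = 100 over n = 14 weeks.
After batch 2: Gamma(α+S, β+n) = Gamma(91.59+100, 16.39+14) = Gamma(191.59, 30.39).
SD = √α/β = √191.59/30.39 = 0.4555.

0.4555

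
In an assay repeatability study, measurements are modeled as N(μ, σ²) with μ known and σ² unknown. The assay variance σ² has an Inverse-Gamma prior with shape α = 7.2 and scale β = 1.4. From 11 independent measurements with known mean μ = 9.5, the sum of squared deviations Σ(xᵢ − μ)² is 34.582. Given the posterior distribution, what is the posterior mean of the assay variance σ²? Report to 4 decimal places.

1.5975

With known mean μ and an Inverse-Gamma(α, β) prior on σ², the Normal likelihood is conjugate: posterior is Inv-Gamma(α + n/2, β + Σ(xᵢ−μ)²/2).
Posterior: Inv-Gamma(7.2 + 11/2, 1.4 + 34.582/2) = Inv-Gamma(12.70, 18.6910).
E[σ²|data] = β/(α−1) = 18.6910/11.70 = 1.5975.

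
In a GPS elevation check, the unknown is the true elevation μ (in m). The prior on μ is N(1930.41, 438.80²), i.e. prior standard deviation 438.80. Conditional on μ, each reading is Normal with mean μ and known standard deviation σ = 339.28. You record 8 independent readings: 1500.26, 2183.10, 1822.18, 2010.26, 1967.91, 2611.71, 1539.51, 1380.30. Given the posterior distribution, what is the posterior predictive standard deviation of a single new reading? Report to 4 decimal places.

358.4680

For Normal data with known variance σ², a Normal(μ₀, σ₀²) prior on μ is conjugate. Posterior precision = 1/σ₀² + n/σ²; posterior mean is the precision-weighted average of μ₀ and x̄.
σ₀² = 438.80² = 192545.44, σ² = 339.28² = 115110.9184; σ² + n·σ₀² = 115110.9184 + 8·192545.44 = 1655474.4384.
Posterior precision = 1/σ₀² + n/σ² = 1/192545.44 + 8/115110.9184 = (σ² + n·σ₀²)/(σ₀²σ²) = 1655474.4384/(192545.44·115110.9184); posterior variance σₙ² = σ₀²σ²/(σ² + n·σ₀²) = 192545.44·115110.9184/1655474.4384 = 13388.356786.
Predictive variance for one new observation = σₙ² + σ² = 192545.44·115110.9184/1655474.4384 + 115110.9184 = σ²·(σ₀² + 1655474.4384)/1655474.4384 = 115110.9184·1848019.8784/1655474.4384 = 128499.275186; SD = √(115110.9184·1848019.8784/1655474.4384) = 358.4680.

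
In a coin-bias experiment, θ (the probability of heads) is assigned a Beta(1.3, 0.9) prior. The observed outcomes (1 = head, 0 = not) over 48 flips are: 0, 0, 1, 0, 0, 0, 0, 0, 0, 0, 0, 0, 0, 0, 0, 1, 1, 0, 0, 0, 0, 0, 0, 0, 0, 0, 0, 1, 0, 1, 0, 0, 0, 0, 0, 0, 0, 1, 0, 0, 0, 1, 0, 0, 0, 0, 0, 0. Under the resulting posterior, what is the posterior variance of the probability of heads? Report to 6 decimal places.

The Beta prior is conjugate to a Binomial/Bernoulli likelihood; the update adds successes to α and failures to β.
Posterior: Beta(α+k, β+n−k) = Beta(1.3+7, 0.9+41) = Beta(8.3, 41.9).
Var = αβ/((α+β)²(α+β+1)) = 8.3·41.9/(50.2²·51.2) = 0.002695.

0.002695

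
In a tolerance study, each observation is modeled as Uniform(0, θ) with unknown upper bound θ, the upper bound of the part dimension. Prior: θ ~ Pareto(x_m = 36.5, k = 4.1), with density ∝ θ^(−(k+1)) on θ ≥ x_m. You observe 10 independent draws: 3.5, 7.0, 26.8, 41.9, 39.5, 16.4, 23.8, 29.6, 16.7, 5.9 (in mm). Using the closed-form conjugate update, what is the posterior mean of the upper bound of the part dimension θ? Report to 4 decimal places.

A Pareto(scale x_m, shape k) prior on the upper bound θ of Uniform(0, θ) is conjugate: posterior is Pareto(max(x_m, max xᵢ), k + n).
Sample maximum = 41.9; prior scale x_m = 36.5 → posterior scale = max = 41.9.
Posterior shape = 4.1 + 10 = 14.1.
E[θ|data] = k·x_m/(k−1) = 14.1·41.9/13.1 = 45.0985.

45.0985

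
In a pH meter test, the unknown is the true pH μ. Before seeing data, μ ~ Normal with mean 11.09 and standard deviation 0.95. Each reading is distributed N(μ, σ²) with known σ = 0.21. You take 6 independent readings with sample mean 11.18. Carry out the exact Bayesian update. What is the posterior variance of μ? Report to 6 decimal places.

0.007291

For Normal data with known variance σ², a Normal(μ₀, σ₀²) prior on μ is conjugate. Posterior precision = 1/σ₀² + n/σ²; posterior mean is the precision-weighted average of μ₀ and x̄.
σ₀² = 0.95² = 0.9025, σ² = 0.21² = 0.0441; σ² + n·σ₀² = 0.0441 + 6·0.9025 = 5.4591.
Posterior precision = 1/σ₀² + n/σ² = 1/0.9025 + 6/0.0441 = (σ² + n·σ₀²)/(σ₀²σ²) = 5.4591/(0.9025·0.0441); posterior variance σₙ² = σ₀²σ²/(σ² + n·σ₀²) = 0.9025·0.0441/5.4591 = 0.007291.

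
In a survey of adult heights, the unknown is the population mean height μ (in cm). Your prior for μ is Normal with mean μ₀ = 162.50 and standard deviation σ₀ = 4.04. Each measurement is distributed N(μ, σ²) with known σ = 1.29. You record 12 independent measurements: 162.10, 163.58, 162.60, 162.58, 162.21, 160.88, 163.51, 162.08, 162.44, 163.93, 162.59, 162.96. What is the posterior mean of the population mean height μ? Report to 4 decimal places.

162.6206

For Normal data with known variance σ², a Normal(μ₀, σ₀²) prior on μ is conjugate. Posterior precision = 1/σ₀² + n/σ²; posterior mean is the precision-weighted average of μ₀ and x̄.
Σxᵢ = 162.10 + 163.58 + 162.60 + 162.58 + 162.21 + 160.88 + 163.51 + 162.08 + 162.44 + 163.93 + 162.59 + 162.96 = 1951.46, so n·x̄ = 1951.46.
σ₀² = 4.04² = 16.3216, σ² = 1.29² = 1.6641; σ² + n·σ₀² = 1.6641 + 12·16.3216 = 197.5233.
Posterior mean = (μ₀/σ₀² + n·x̄/σ²)/(1/σ₀² + n/σ²) = (σ²·μ₀ + σ₀²·n·x̄)/(σ² + n·σ₀²) = (1.6641·162.50 + 16.3216·1951.46)/197.5233 = 32121.365786/197.5233 = 162.6206.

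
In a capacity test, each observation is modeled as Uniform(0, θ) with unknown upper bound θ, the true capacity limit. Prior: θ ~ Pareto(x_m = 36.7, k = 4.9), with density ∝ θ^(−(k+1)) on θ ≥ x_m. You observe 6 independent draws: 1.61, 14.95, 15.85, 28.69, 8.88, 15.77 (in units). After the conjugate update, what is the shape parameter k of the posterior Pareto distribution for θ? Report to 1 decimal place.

10.9

A Pareto(scale x_m, shape k) prior on the upper bound θ of Uniform(0, θ) is conjugate: posterior is Pareto(max(x_m, max xᵢ), k + n).
Sample maximum = 28.69; prior scale x_m = 36.7 → posterior scale = max = 36.70.
Posterior shape = 4.9 + 6 = 10.9.
Posterior shape k = 10.9.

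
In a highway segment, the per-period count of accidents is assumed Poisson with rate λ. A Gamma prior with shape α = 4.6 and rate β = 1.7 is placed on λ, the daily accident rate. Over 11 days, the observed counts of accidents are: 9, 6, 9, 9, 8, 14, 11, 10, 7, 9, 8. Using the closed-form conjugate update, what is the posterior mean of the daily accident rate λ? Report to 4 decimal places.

8.2362

With a Gamma(shape α, rate β) prior, the Poisson likelihood is conjugate: the posterior is Gamma(α + ΣXᵢ, β + n).
Sum of counts S = 100 over n = 11 days.
Posterior: Gamma(α+S, β+n) = Gamma(4.6+100, 1.7+11) = Gamma(104.6, 12.7).
Posterior mean = α/β = 104.6/12.7 = 8.2362.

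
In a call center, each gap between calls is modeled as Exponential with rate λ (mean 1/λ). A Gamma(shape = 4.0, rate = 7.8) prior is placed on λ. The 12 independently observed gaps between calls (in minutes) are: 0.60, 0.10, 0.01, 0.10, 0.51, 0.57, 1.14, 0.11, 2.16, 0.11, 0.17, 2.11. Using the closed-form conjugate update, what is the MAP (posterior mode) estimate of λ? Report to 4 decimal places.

With a Gamma(shape α, rate β) prior on the exponential rate λ, the posterior after n observations with total T = Σxᵢ is Gamma(α+n, β+T).
Sum of observations T = 7.69 minutes; n = 12.
Posterior: Gamma(4.0+12, 7.8+7.69) = Gamma(16.0, 15.49).
Mode = (α−1)/β = 0.9684.

0.9684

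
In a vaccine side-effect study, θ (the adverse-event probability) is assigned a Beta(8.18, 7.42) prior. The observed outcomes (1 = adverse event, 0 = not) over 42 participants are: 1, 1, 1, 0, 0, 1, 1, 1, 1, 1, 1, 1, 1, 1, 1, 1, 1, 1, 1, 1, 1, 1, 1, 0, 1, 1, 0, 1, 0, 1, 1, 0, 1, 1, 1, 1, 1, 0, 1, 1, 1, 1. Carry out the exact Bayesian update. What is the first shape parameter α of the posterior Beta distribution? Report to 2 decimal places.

43.18

The Beta prior is conjugate to a Binomial/Bernoulli likelihood; the update adds successes to α and failures to β.
Posterior: Beta(α+k, β+n−k) = Beta(8.18+35, 7.42+7) = Beta(43.18, 14.42).
Posterior α = 43.18.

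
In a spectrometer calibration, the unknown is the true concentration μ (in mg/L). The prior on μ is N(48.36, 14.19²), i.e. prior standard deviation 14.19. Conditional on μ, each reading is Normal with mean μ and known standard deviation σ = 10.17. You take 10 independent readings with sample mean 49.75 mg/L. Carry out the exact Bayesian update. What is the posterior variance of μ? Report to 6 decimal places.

For Normal data with known variance σ², a Normal(μ₀, σ₀²) prior on μ is conjugate. Posterior precision = 1/σ₀² + n/σ²; posterior mean is the precision-weighted average of μ₀ and x̄.
σ₀² = 14.19² = 201.3561, σ² = 10.17² = 103.4289; σ² + n·σ₀² = 103.4289 + 10·201.3561 = 2116.9899.
Posterior precision = 1/σ₀² + n/σ² = 1/201.3561 + 10/103.4289 = (σ² + n·σ₀²)/(σ₀²σ²) = 2116.9899/(201.3561·103.4289); posterior variance σₙ² = σ₀²σ²/(σ² + n·σ₀²) = 201.3561·103.4289/2116.9899 = 9.837572.

9.837572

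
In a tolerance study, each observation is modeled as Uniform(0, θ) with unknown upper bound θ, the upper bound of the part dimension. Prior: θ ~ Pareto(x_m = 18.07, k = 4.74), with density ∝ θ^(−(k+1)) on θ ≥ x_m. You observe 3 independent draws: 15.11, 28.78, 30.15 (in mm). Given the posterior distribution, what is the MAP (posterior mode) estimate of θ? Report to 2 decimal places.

A Pareto(scale x_m, shape k) prior on the upper bound θ of Uniform(0, θ) is conjugate: posterior is Pareto(max(x_m, max xᵢ), k + n).
Sample maximum = 30.15; prior scale x_m = 18.07 → posterior scale = max = 30.15.
Posterior shape = 4.74 + 3 = 7.74.
The Pareto density is decreasing on [x_m, ∞), so the mode is x_m = 30.15.

30.15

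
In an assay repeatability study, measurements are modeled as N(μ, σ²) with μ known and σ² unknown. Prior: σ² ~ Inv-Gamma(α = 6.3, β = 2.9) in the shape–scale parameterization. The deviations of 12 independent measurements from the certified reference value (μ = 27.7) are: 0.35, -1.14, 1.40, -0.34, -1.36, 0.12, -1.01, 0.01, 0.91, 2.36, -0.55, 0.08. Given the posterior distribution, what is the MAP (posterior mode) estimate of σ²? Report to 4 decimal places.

With known mean μ and an Inverse-Gamma(α, β) prior on σ², the Normal likelihood is conjugate: posterior is Inv-Gamma(α + n/2, β + Σ(xᵢ−μ)²/2).
Σ(xᵢ−μ)² = (0.35)² + (-1.14)² + (1.40)² + (-0.34)² + (-1.36)² + (0.12)² + (-1.01)² + (0.01)² + (0.91)² + (2.36)² + (-0.55)² + (0.08)² = 13.0885.
Posterior: Inv-Gamma(6.3 + 12/2, 2.9 + 13.0885/2) = Inv-Gamma(12.30, 9.44425).
Mode = β/(α+1) = 9.44425/13.30 = 0.7101.

0.7101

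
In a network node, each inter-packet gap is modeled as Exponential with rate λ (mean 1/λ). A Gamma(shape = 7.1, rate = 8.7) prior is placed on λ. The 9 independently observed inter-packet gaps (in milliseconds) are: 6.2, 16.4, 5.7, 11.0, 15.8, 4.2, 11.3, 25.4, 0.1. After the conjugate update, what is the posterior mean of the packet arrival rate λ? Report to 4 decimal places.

0.1536

With a Gamma(shape α, rate β) prior on the exponential rate λ, the posterior after n observations with total T = Σxᵢ is Gamma(α+n, β+T).
Sum of observations T = 96.1 milliseconds; n = 9.
Posterior: Gamma(7.1+9, 8.7+96.1) = Gamma(16.1, 104.8).
Posterior mean of λ = α/β = 16.1/104.8 = 0.1536.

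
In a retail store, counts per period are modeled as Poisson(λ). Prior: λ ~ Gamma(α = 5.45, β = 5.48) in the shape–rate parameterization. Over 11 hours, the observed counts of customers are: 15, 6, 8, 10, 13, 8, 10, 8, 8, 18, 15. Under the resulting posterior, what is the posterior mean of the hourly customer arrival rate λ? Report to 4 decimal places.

With a Gamma(shape α, rate β) prior, the Poisson likelihood is conjugate: the posterior is Gamma(α + ΣXᵢ, β + n).
Sum of counts S = 119 over n = 11 hours.
Posterior: Gamma(α+S, β+n) = Gamma(5.45+119, 5.48+11) = Gamma(124.45, 16.48).
Posterior mean = α/β = 124.45/16.48 = 7.5516.

7.5516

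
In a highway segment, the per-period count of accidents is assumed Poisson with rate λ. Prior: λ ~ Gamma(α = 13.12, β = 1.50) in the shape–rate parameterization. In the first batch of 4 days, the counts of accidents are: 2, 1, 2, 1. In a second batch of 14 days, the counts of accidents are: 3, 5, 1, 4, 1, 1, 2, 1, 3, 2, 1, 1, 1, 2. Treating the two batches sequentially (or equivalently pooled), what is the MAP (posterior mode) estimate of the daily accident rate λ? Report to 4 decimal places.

2.3651

With a Gamma(shape α, rate β) prior, the Poisson likelihood is conjugate: the posterior is Gamma(α + ΣXᵢ, β + n).
Batch 1: sum of counts S = 6 over n = 4 days.
After batch 1: Gamma(α+S, β+n) = Gamma(13.12+6, 1.50+4) = Gamma(19.12, 5.50).
Batch 2: sum of counts S = 28 over n = 14 days.
After batch 2: Gamma(α+S, β+n) = Gamma(19.12+28, 5.50+14) = Gamma(47.12, 19.50).
Mode of Gamma(α,β) for α≥1 is (α−1)/β = 46.12/19.50 = 2.3651.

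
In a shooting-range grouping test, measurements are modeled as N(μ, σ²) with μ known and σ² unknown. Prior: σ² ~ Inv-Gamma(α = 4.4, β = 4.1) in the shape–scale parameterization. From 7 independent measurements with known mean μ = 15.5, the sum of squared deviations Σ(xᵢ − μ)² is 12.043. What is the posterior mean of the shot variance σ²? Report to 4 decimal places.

1.4669

With known mean μ and an Inverse-Gamma(α, β) prior on σ², the Normal likelihood is conjugate: posterior is Inv-Gamma(α + n/2, β + Σ(xᵢ−μ)²/2).
Posterior: Inv-Gamma(4.4 + 7/2, 4.1 + 12.043/2) = Inv-Gamma(7.90, 10.1215).
E[σ²|data] = β/(α−1) = 10.1215/6.90 = 1.4669.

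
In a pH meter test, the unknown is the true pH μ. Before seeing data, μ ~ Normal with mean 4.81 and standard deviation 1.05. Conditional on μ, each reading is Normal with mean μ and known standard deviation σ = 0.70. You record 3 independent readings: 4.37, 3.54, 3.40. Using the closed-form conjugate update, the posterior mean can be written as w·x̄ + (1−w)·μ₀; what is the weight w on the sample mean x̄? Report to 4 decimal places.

For Normal data with known variance σ², a Normal(μ₀, σ₀²) prior on μ is conjugate. Posterior precision = 1/σ₀² + n/σ²; posterior mean is the precision-weighted average of μ₀ and x̄.
σ₀² = 1.05² = 1.1025, σ² = 0.70² = 0.49. Prior precision 1/σ₀² = 1/1.1025; data precision n/σ² = 3/0.49.
w = (n/σ²)/(1/σ₀² + n/σ²) = n·σ₀²/(σ² + n·σ₀²) = 3·1.1025/(0.49 + 3·1.1025) = 3.3075/3.7975 = 0.8710.

0.8710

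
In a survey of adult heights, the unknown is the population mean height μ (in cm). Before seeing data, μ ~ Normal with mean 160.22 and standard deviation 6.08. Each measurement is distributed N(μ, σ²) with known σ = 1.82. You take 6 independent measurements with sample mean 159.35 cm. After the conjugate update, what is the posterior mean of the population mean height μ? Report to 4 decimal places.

For Normal data with known variance σ², a Normal(μ₀, σ₀²) prior on μ is conjugate. Posterior precision = 1/σ₀² + n/σ²; posterior mean is the precision-weighted average of μ₀ and x̄.
n·x̄ = 6·159.35 = 956.1.
σ₀² = 6.08² = 36.9664, σ² = 1.82² = 3.3124; σ² + n·σ₀² = 3.3124 + 6·36.9664 = 225.1108.
Posterior mean = (μ₀/σ₀² + n·x̄/σ²)/(1/σ₀² + n/σ²) = (σ²·μ₀ + σ₀²·n·x̄)/(σ² + n·σ₀²) = (3.3124·160.22 + 36.9664·956.1)/225.1108 = 35874.287768/225.1108 = 159.3628.

159.3628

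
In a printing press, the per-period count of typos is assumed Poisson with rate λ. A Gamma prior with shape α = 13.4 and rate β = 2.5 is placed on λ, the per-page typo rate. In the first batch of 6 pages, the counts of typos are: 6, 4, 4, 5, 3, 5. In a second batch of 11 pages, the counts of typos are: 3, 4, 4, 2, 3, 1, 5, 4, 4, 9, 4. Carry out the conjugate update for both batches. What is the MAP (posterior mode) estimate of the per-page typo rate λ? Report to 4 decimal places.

With a Gamma(shape α, rate β) prior, the Poisson likelihood is conjugate: the posterior is Gamma(α + ΣXᵢ, β + n).
Batch 1: sum of counts S = 27 over n = 6 pages.
After batch 1: Gamma(α+S, β+n) = Gamma(13.4+27, 2.5+6) = Gamma(40.4, 8.5).
Batch 2: sum of counts S = 43 over n = 11 pages.
After batch 2: Gamma(α+S, β+n) = Gamma(40.4+43, 8.5+11) = Gamma(83.4, 19.5).
Mode of Gamma(α,β) for α≥1 is (α−1)/β = 82.4/19.5 = 4.2256.

4.2256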